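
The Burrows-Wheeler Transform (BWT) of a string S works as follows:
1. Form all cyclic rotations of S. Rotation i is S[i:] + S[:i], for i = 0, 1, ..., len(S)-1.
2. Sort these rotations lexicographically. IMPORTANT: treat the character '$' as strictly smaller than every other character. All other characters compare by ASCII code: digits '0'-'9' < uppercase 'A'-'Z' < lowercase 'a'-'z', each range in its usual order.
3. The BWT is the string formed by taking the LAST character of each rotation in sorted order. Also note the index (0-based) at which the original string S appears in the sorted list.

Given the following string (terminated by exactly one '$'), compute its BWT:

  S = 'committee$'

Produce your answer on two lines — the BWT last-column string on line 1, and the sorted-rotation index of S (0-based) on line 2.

Answer: e$etmmocti
1

Derivation:
All 10 rotations (rotation i = S[i:]+S[:i]):
  rot[0] = committee$
  rot[1] = ommittee$c
  rot[2] = mmittee$co
  rot[3] = mittee$com
  rot[4] = ittee$comm
  rot[5] = ttee$commi
  rot[6] = tee$commit
  rot[7] = ee$committ
  rot[8] = e$committe
  rot[9] = $committee
Sorted (with $ < everything):
  sorted[0] = $committee  (last char: 'e')
  sorted[1] = committee$  (last char: '$')
  sorted[2] = e$committe  (last char: 'e')
  sorted[3] = ee$committ  (last char: 't')
  sorted[4] = ittee$comm  (last char: 'm')
  sorted[5] = mittee$com  (last char: 'm')
  sorted[6] = mmittee$co  (last char: 'o')
  sorted[7] = ommittee$c  (last char: 'c')
  sorted[8] = tee$commit  (last char: 't')
  sorted[9] = ttee$commi  (last char: 'i')
Last column: e$etmmocti
Original string S is at sorted index 1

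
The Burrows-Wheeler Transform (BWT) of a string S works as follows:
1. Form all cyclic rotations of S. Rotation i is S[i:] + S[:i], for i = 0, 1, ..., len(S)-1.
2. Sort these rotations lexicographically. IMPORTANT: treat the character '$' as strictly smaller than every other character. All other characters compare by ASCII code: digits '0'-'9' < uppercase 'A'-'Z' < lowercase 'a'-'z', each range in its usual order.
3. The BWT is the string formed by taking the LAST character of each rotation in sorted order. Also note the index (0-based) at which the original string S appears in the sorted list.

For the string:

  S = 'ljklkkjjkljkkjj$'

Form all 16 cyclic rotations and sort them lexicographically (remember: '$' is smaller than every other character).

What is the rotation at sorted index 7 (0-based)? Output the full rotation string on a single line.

Answer: kjj$ljklkkjjkljk

Derivation:
All 16 rotations (rotation i = S[i:]+S[:i]):
  rot[0] = ljklkkjjkljkkjj$
  rot[1] = jklkkjjkljkkjj$l
  rot[2] = klkkjjkljkkjj$lj
  rot[3] = lkkjjkljkkjj$ljk
  rot[4] = kkjjkljkkjj$ljkl
  rot[5] = kjjkljkkjj$ljklk
  rot[6] = jjkljkkjj$ljklkk
  rot[7] = jkljkkjj$ljklkkj
  rot[8] = kljkkjj$ljklkkjj
  rot[9] = ljkkjj$ljklkkjjk
  rot[10] = jkkjj$ljklkkjjkl
  rot[11] = kkjj$ljklkkjjklj
  rot[12] = kjj$ljklkkjjkljk
  rot[13] = jj$ljklkkjjkljkk
  rot[14] = j$ljklkkjjkljkkj
  rot[15] = $ljklkkjjkljkkjj
Sorted (with $ < everything):
  sorted[0] = $ljklkkjjkljkkjj
  sorted[1] = j$ljklkkjjkljkkj
  sorted[2] = jj$ljklkkjjkljkk
  sorted[3] = jjkljkkjj$ljklkk
  sorted[4] = jkkjj$ljklkkjjkl
  sorted[5] = jkljkkjj$ljklkkj
  sorted[6] = jklkkjjkljkkjj$l
  sorted[7] = kjj$ljklkkjjkljk
  sorted[8] = kjjkljkkjj$ljklk
  sorted[9] = kkjj$ljklkkjjklj
  sorted[10] = kkjjkljkkjj$ljkl
  sorted[11] = kljkkjj$ljklkkjj
  sorted[12] = klkkjjkljkkjj$lj
  sorted[13] = ljkkjj$ljklkkjjk
  sorted[14] = ljklkkjjkljkkjj$
  sorted[15] = lkkjjkljkkjj$ljk
sorted[7] = kjj$ljklkkjjkljk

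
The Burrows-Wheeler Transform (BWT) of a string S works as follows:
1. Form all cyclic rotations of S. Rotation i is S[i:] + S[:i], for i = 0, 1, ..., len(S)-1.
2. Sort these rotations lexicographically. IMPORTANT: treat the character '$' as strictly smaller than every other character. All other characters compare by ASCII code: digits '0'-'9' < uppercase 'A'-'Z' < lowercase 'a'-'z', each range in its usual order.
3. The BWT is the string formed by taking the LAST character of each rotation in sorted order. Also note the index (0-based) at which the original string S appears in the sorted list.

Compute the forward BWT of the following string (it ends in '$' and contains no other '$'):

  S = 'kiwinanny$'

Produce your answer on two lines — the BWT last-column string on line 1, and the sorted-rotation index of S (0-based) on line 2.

All 10 rotations (rotation i = S[i:]+S[:i]):
  rot[0] = kiwinanny$
  rot[1] = iwinanny$k
  rot[2] = winanny$ki
  rot[3] = inanny$kiw
  rot[4] = nanny$kiwi
  rot[5] = anny$kiwin
  rot[6] = nny$kiwina
  rot[7] = ny$kiwinan
  rot[8] = y$kiwinann
  rot[9] = $kiwinanny
Sorted (with $ < everything):
  sorted[0] = $kiwinanny  (last char: 'y')
  sorted[1] = anny$kiwin  (last char: 'n')
  sorted[2] = inanny$kiw  (last char: 'w')
  sorted[3] = iwinanny$k  (last char: 'k')
  sorted[4] = kiwinanny$  (last char: '$')
  sorted[5] = nanny$kiwi  (last char: 'i')
  sorted[6] = nny$kiwina  (last char: 'a')
  sorted[7] = ny$kiwinan  (last char: 'n')
  sorted[8] = winanny$ki  (last char: 'i')
  sorted[9] = y$kiwinann  (last char: 'n')
Last column: ynwk$ianin
Original string S is at sorted index 4

Answer: ynwk$ianin
4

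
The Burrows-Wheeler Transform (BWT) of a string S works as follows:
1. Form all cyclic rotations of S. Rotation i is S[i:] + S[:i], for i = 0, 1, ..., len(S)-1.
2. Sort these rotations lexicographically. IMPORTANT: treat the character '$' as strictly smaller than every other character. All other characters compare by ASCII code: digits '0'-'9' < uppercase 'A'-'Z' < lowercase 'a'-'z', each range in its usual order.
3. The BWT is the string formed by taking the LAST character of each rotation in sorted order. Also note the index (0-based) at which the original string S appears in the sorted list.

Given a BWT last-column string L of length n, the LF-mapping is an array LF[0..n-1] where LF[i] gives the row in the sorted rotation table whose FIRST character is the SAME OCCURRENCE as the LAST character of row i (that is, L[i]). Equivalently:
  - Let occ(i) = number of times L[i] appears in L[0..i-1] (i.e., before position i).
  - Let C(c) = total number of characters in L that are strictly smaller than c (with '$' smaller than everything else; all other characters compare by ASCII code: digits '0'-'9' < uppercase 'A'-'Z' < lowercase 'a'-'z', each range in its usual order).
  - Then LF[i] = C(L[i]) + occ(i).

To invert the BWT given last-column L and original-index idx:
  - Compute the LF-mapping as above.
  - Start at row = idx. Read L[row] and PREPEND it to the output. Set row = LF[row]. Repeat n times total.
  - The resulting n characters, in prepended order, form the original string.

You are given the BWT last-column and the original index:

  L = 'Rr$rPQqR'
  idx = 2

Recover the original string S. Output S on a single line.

Answer: QqrPRrR$

Derivation:
LF mapping: 3 6 0 7 1 2 5 4
Walk LF starting at row 2, prepending L[row]:
  step 1: row=2, L[2]='$', prepend. Next row=LF[2]=0
  step 2: row=0, L[0]='R', prepend. Next row=LF[0]=3
  step 3: row=3, L[3]='r', prepend. Next row=LF[3]=7
  step 4: row=7, L[7]='R', prepend. Next row=LF[7]=4
  step 5: row=4, L[4]='P', prepend. Next row=LF[4]=1
  step 6: row=1, L[1]='r', prepend. Next row=LF[1]=6
  step 7: row=6, L[6]='q', prepend. Next row=LF[6]=5
  step 8: row=5, L[5]='Q', prepend. Next row=LF[5]=2
Reversed output: QqrPRrR$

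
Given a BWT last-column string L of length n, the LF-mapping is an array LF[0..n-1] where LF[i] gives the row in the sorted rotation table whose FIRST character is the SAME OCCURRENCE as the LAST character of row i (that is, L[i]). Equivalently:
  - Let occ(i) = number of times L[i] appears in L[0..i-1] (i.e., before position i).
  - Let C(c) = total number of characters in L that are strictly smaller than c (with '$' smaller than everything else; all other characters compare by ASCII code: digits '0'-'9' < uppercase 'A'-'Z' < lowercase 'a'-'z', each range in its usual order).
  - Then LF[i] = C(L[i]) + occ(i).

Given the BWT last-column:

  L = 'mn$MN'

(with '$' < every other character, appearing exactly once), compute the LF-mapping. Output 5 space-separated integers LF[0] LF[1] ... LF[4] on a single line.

Answer: 3 4 0 1 2

Derivation:
Char counts: '$':1, 'M':1, 'N':1, 'm':1, 'n':1
C (first-col start): C('$')=0, C('M')=1, C('N')=2, C('m')=3, C('n')=4
L[0]='m': occ=0, LF[0]=C('m')+0=3+0=3
L[1]='n': occ=0, LF[1]=C('n')+0=4+0=4
L[2]='$': occ=0, LF[2]=C('$')+0=0+0=0
L[3]='M': occ=0, LF[3]=C('M')+0=1+0=1
L[4]='N': occ=0, LF[4]=C('N')+0=2+0=2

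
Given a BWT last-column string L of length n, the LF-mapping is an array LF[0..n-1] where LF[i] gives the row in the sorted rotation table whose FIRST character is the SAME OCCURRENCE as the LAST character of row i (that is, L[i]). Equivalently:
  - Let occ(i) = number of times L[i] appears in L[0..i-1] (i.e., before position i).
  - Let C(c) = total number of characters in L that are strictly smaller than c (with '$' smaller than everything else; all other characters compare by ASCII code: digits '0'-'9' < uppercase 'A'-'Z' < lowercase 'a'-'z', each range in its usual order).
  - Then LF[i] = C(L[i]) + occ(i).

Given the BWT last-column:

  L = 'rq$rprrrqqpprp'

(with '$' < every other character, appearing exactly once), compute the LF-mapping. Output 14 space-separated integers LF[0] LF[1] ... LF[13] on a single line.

Char counts: '$':1, 'p':4, 'q':3, 'r':6
C (first-col start): C('$')=0, C('p')=1, C('q')=5, C('r')=8
L[0]='r': occ=0, LF[0]=C('r')+0=8+0=8
L[1]='q': occ=0, LF[1]=C('q')+0=5+0=5
L[2]='$': occ=0, LF[2]=C('$')+0=0+0=0
L[3]='r': occ=1, LF[3]=C('r')+1=8+1=9
L[4]='p': occ=0, LF[4]=C('p')+0=1+0=1
L[5]='r': occ=2, LF[5]=C('r')+2=8+2=10
L[6]='r': occ=3, LF[6]=C('r')+3=8+3=11
L[7]='r': occ=4, LF[7]=C('r')+4=8+4=12
L[8]='q': occ=1, LF[8]=C('q')+1=5+1=6
L[9]='q': occ=2, LF[9]=C('q')+2=5+2=7
L[10]='p': occ=1, LF[10]=C('p')+1=1+1=2
L[11]='p': occ=2, LF[11]=C('p')+2=1+2=3
L[12]='r': occ=5, LF[12]=C('r')+5=8+5=13
L[13]='p': occ=3, LF[13]=C('p')+3=1+3=4

Answer: 8 5 0 9 1 10 11 12 6 7 2 3 13 4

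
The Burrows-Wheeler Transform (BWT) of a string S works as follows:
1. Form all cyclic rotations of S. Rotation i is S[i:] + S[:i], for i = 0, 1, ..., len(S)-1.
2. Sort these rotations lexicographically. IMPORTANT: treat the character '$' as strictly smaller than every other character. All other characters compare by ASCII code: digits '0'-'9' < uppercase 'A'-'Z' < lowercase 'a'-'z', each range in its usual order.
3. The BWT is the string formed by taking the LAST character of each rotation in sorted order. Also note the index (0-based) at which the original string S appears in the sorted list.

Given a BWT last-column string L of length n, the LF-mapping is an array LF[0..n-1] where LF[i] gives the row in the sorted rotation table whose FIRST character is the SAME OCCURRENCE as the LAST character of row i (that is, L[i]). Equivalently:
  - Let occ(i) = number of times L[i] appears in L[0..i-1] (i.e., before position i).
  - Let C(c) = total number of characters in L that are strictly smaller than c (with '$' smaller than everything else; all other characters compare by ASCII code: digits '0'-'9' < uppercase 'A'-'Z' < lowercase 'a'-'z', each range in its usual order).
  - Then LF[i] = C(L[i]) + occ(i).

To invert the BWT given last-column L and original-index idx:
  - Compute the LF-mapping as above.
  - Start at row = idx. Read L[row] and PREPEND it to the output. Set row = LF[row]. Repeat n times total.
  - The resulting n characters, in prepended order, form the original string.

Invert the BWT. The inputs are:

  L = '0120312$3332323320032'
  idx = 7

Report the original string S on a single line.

Answer: 20032333223230332110$

Derivation:
LF mapping: 1 5 7 2 13 6 8 0 14 15 16 9 17 10 18 19 11 3 4 20 12
Walk LF starting at row 7, prepending L[row]:
  step 1: row=7, L[7]='$', prepend. Next row=LF[7]=0
  step 2: row=0, L[0]='0', prepend. Next row=LF[0]=1
  step 3: row=1, L[1]='1', prepend. Next row=LF[1]=5
  step 4: row=5, L[5]='1', prepend. Next row=LF[5]=6
  step 5: row=6, L[6]='2', prepend. Next row=LF[6]=8
  step 6: row=8, L[8]='3', prepend. Next row=LF[8]=14
  step 7: row=14, L[14]='3', prepend. Next row=LF[14]=18
  step 8: row=18, L[18]='0', prepend. Next row=LF[18]=4
  step 9: row=4, L[4]='3', prepend. Next row=LF[4]=13
  step 10: row=13, L[13]='2', prepend. Next row=LF[13]=10
  step 11: row=10, L[10]='3', prepend. Next row=LF[10]=16
  step 12: row=16, L[16]='2', prepend. Next row=LF[16]=11
  step 13: row=11, L[11]='2', prepend. Next row=LF[11]=9
  step 14: row=9, L[9]='3', prepend. Next row=LF[9]=15
  step 15: row=15, L[15]='3', prepend. Next row=LF[15]=19
  step 16: row=19, L[19]='3', prepend. Next row=LF[19]=20
  step 17: row=20, L[20]='2', prepend. Next row=LF[20]=12
  step 18: row=12, L[12]='3', prepend. Next row=LF[12]=17
  step 19: row=17, L[17]='0', prepend. Next row=LF[17]=3
  step 20: row=3, L[3]='0', prepend. Next row=LF[3]=2
  step 21: row=2, L[2]='2', prepend. Next row=LF[2]=7
Reversed output: 20032333223230332110$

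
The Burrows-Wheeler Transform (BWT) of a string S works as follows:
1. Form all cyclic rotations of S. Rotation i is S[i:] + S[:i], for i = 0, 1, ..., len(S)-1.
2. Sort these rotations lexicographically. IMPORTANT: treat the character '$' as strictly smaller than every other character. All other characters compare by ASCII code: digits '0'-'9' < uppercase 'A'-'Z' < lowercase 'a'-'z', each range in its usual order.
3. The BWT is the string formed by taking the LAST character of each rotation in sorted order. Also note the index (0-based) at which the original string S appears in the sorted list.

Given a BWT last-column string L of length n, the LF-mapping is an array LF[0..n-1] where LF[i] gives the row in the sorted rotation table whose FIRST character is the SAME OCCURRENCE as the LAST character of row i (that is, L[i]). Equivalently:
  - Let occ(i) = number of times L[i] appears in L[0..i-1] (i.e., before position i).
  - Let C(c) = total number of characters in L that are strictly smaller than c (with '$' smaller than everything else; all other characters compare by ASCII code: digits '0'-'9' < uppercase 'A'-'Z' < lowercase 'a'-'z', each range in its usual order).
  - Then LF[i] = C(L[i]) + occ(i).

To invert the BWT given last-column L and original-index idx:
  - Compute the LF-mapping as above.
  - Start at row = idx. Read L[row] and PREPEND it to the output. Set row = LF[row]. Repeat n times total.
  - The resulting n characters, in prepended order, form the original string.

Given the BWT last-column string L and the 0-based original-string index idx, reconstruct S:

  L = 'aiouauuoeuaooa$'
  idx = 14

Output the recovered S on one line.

Answer: uouaoueooaauia$

Derivation:
LF mapping: 1 6 7 11 2 12 13 8 5 14 3 9 10 4 0
Walk LF starting at row 14, prepending L[row]:
  step 1: row=14, L[14]='$', prepend. Next row=LF[14]=0
  step 2: row=0, L[0]='a', prepend. Next row=LF[0]=1
  step 3: row=1, L[1]='i', prepend. Next row=LF[1]=6
  step 4: row=6, L[6]='u', prepend. Next row=LF[6]=13
  step 5: row=13, L[13]='a', prepend. Next row=LF[13]=4
  step 6: row=4, L[4]='a', prepend. Next row=LF[4]=2
  step 7: row=2, L[2]='o', prepend. Next row=LF[2]=7
  step 8: row=7, L[7]='o', prepend. Next row=LF[7]=8
  step 9: row=8, L[8]='e', prepend. Next row=LF[8]=5
  step 10: row=5, L[5]='u', prepend. Next row=LF[5]=12
  step 11: row=12, L[12]='o', prepend. Next row=LF[12]=10
  step 12: row=10, L[10]='a', prepend. Next row=LF[10]=3
  step 13: row=3, L[3]='u', prepend. Next row=LF[3]=11
  step 14: row=11, L[11]='o', prepend. Next row=LF[11]=9
  step 15: row=9, L[9]='u', prepend. Next row=LF[9]=14
Reversed output: uouaoueooaauia$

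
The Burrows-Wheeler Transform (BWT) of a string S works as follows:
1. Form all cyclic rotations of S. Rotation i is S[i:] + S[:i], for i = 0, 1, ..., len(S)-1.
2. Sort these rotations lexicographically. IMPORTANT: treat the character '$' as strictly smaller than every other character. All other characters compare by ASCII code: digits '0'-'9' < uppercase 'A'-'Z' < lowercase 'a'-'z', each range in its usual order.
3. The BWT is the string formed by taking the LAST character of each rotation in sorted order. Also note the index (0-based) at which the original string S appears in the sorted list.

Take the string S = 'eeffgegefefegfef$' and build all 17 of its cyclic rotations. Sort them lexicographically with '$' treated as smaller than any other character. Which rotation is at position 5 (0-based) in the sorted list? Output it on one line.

Answer: effgegefefegfef$e

Derivation:
All 17 rotations (rotation i = S[i:]+S[:i]):
  rot[0] = eeffgegefefegfef$
  rot[1] = effgegefefegfef$e
  rot[2] = ffgegefefegfef$ee
  rot[3] = fgegefefegfef$eef
  rot[4] = gegefefegfef$eeff
  rot[5] = egefefegfef$eeffg
  rot[6] = gefefegfef$eeffge
  rot[7] = efefegfef$eeffgeg
  rot[8] = fefegfef$eeffgege
  rot[9] = efegfef$eeffgegef
  rot[10] = fegfef$eeffgegefe
  rot[11] = egfef$eeffgegefef
  rot[12] = gfef$eeffgegefefe
  rot[13] = fef$eeffgegefefeg
  rot[14] = ef$eeffgegefefegf
  rot[15] = f$eeffgegefefegfe
  rot[16] = $eeffgegefefegfef
Sorted (with $ < everything):
  sorted[0] = $eeffgegefefegfef
  sorted[1] = eeffgegefefegfef$
  sorted[2] = ef$eeffgegefefegf
  sorted[3] = efefegfef$eeffgeg
  sorted[4] = efegfef$eeffgegef
  sorted[5] = effgegefefegfef$e
  sorted[6] = egefefegfef$eeffg
  sorted[7] = egfef$eeffgegefef
  sorted[8] = f$eeffgegefefegfe
  sorted[9] = fef$eeffgegefefeg
  sorted[10] = fefegfef$eeffgege
  sorted[11] = fegfef$eeffgegefe
  sorted[12] = ffgegefefegfef$ee
  sorted[13] = fgegefefegfef$eef
  sorted[14] = gefefegfef$eeffge
  sorted[15] = gegefefegfef$eeff
  sorted[16] = gfef$eeffgegefefe
sorted[5] = effgegefefegfef$e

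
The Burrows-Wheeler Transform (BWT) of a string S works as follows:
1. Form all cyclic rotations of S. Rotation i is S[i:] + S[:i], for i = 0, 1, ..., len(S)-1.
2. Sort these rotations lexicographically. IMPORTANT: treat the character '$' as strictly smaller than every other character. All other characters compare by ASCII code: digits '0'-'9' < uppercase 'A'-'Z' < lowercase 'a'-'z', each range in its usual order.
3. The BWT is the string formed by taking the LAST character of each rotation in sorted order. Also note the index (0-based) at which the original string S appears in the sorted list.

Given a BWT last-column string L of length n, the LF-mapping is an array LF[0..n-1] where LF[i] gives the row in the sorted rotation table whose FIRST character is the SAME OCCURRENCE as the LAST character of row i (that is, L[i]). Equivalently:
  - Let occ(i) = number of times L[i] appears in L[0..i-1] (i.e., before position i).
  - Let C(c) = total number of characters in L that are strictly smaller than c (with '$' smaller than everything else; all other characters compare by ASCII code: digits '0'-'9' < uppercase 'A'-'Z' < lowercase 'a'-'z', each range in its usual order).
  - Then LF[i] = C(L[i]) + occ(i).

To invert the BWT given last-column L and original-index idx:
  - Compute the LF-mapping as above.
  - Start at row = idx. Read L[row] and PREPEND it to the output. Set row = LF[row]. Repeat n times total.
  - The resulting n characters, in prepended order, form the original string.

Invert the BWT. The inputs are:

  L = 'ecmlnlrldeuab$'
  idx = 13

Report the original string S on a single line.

Answer: umbrellcandle$

Derivation:
LF mapping: 5 3 10 7 11 8 12 9 4 6 13 1 2 0
Walk LF starting at row 13, prepending L[row]:
  step 1: row=13, L[13]='$', prepend. Next row=LF[13]=0
  step 2: row=0, L[0]='e', prepend. Next row=LF[0]=5
  step 3: row=5, L[5]='l', prepend. Next row=LF[5]=8
  step 4: row=8, L[8]='d', prepend. Next row=LF[8]=4
  step 5: row=4, L[4]='n', prepend. Next row=LF[4]=11
  step 6: row=11, L[11]='a', prepend. Next row=LF[11]=1
  step 7: row=1, L[1]='c', prepend. Next row=LF[1]=3
  step 8: row=3, L[3]='l', prepend. Next row=LF[3]=7
  step 9: row=7, L[7]='l', prepend. Next row=LF[7]=9
  step 10: row=9, L[9]='e', prepend. Next row=LF[9]=6
  step 11: row=6, L[6]='r', prepend. Next row=LF[6]=12
  step 12: row=12, L[12]='b', prepend. Next row=LF[12]=2
  step 13: row=2, L[2]='m', prepend. Next row=LF[2]=10
  step 14: row=10, L[10]='u', prepend. Next row=LF[10]=13
Reversed output: umbrellcandle$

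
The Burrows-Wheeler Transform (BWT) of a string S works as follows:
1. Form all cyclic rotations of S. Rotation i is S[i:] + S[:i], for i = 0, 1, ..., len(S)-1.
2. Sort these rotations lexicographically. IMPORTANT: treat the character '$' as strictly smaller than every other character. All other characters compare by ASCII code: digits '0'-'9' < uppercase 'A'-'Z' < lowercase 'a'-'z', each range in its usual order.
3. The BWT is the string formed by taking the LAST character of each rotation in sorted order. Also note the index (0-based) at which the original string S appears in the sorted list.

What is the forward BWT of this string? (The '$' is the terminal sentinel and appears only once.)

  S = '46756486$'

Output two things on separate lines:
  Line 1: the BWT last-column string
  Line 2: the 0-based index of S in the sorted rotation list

Answer: 6$6785464
1

Derivation:
All 9 rotations (rotation i = S[i:]+S[:i]):
  rot[0] = 46756486$
  rot[1] = 6756486$4
  rot[2] = 756486$46
  rot[3] = 56486$467
  rot[4] = 6486$4675
  rot[5] = 486$46756
  rot[6] = 86$467564
  rot[7] = 6$4675648
  rot[8] = $46756486
Sorted (with $ < everything):
  sorted[0] = $46756486  (last char: '6')
  sorted[1] = 46756486$  (last char: '$')
  sorted[2] = 486$46756  (last char: '6')
  sorted[3] = 56486$467  (last char: '7')
  sorted[4] = 6$4675648  (last char: '8')
  sorted[5] = 6486$4675  (last char: '5')
  sorted[6] = 6756486$4  (last char: '4')
  sorted[7] = 756486$46  (last char: '6')
  sorted[8] = 86$467564  (last char: '4')
Last column: 6$6785464
Original string S is at sorted index 1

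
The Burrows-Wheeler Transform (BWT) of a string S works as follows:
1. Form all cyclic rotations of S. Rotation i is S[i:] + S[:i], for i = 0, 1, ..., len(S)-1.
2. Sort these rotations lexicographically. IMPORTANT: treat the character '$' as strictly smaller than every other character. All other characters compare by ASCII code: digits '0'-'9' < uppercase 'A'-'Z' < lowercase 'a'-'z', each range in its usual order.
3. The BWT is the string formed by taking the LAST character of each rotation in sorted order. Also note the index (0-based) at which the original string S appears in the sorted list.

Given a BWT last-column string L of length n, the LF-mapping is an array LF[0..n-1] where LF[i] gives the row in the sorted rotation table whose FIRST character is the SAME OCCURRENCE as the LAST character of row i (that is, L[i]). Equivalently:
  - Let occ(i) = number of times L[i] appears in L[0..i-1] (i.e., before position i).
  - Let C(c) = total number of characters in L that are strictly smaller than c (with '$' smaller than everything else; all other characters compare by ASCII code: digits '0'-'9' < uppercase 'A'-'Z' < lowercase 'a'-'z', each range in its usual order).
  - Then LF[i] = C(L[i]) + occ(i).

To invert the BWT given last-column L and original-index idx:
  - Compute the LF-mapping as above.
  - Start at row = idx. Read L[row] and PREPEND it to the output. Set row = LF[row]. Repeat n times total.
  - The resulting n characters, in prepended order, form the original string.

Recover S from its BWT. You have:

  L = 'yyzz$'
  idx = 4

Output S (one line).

Answer: zzyy$

Derivation:
LF mapping: 1 2 3 4 0
Walk LF starting at row 4, prepending L[row]:
  step 1: row=4, L[4]='$', prepend. Next row=LF[4]=0
  step 2: row=0, L[0]='y', prepend. Next row=LF[0]=1
  step 3: row=1, L[1]='y', prepend. Next row=LF[1]=2
  step 4: row=2, L[2]='z', prepend. Next row=LF[2]=3
  step 5: row=3, L[3]='z', prepend. Next row=LF[3]=4
Reversed output: zzyy$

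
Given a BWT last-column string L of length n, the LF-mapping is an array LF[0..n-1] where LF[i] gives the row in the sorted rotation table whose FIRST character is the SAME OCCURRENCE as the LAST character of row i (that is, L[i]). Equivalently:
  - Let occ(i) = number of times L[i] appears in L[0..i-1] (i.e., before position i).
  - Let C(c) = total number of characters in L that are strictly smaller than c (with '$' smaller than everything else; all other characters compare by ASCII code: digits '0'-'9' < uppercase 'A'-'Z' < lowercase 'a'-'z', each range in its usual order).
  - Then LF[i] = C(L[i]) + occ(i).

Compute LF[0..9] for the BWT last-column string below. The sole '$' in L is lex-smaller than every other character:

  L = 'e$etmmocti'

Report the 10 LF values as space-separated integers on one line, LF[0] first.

Char counts: '$':1, 'c':1, 'e':2, 'i':1, 'm':2, 'o':1, 't':2
C (first-col start): C('$')=0, C('c')=1, C('e')=2, C('i')=4, C('m')=5, C('o')=7, C('t')=8
L[0]='e': occ=0, LF[0]=C('e')+0=2+0=2
L[1]='$': occ=0, LF[1]=C('$')+0=0+0=0
L[2]='e': occ=1, LF[2]=C('e')+1=2+1=3
L[3]='t': occ=0, LF[3]=C('t')+0=8+0=8
L[4]='m': occ=0, LF[4]=C('m')+0=5+0=5
L[5]='m': occ=1, LF[5]=C('m')+1=5+1=6
L[6]='o': occ=0, LF[6]=C('o')+0=7+0=7
L[7]='c': occ=0, LF[7]=C('c')+0=1+0=1
L[8]='t': occ=1, LF[8]=C('t')+1=8+1=9
L[9]='i': occ=0, LF[9]=C('i')+0=4+0=4

Answer: 2 0 3 8 5 6 7 1 9 4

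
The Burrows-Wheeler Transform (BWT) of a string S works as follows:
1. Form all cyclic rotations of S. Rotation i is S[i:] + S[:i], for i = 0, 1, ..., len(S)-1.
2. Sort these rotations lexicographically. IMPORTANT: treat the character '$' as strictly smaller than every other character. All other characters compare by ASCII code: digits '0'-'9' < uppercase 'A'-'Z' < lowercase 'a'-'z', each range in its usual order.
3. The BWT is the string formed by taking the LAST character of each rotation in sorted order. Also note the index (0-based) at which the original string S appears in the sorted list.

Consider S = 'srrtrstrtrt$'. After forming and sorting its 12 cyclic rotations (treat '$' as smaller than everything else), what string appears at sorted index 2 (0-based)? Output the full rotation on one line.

All 12 rotations (rotation i = S[i:]+S[:i]):
  rot[0] = srrtrstrtrt$
  rot[1] = rrtrstrtrt$s
  rot[2] = rtrstrtrt$sr
  rot[3] = trstrtrt$srr
  rot[4] = rstrtrt$srrt
  rot[5] = strtrt$srrtr
  rot[6] = trtrt$srrtrs
  rot[7] = rtrt$srrtrst
  rot[8] = trt$srrtrstr
  rot[9] = rt$srrtrstrt
  rot[10] = t$srrtrstrtr
  rot[11] = $srrtrstrtrt
Sorted (with $ < everything):
  sorted[0] = $srrtrstrtrt
  sorted[1] = rrtrstrtrt$s
  sorted[2] = rstrtrt$srrt
  sorted[3] = rt$srrtrstrt
  sorted[4] = rtrstrtrt$sr
  sorted[5] = rtrt$srrtrst
  sorted[6] = srrtrstrtrt$
  sorted[7] = strtrt$srrtr
  sorted[8] = t$srrtrstrtr
  sorted[9] = trstrtrt$srr
  sorted[10] = trt$srrtrstr
  sorted[11] = trtrt$srrtrs
sorted[2] = rstrtrt$srrt

Answer: rstrtrt$srrt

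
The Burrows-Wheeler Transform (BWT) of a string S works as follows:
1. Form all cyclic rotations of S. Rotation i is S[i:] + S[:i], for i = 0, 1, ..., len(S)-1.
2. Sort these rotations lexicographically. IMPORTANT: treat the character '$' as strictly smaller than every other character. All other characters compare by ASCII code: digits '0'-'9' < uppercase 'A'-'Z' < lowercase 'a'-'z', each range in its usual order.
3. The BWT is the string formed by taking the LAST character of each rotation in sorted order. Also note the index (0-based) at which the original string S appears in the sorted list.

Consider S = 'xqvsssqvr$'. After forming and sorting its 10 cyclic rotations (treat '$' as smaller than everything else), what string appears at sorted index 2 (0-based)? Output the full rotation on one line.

All 10 rotations (rotation i = S[i:]+S[:i]):
  rot[0] = xqvsssqvr$
  rot[1] = qvsssqvr$x
  rot[2] = vsssqvr$xq
  rot[3] = sssqvr$xqv
  rot[4] = ssqvr$xqvs
  rot[5] = sqvr$xqvss
  rot[6] = qvr$xqvsss
  rot[7] = vr$xqvsssq
  rot[8] = r$xqvsssqv
  rot[9] = $xqvsssqvr
Sorted (with $ < everything):
  sorted[0] = $xqvsssqvr
  sorted[1] = qvr$xqvsss
  sorted[2] = qvsssqvr$x
  sorted[3] = r$xqvsssqv
  sorted[4] = sqvr$xqvss
  sorted[5] = ssqvr$xqvs
  sorted[6] = sssqvr$xqv
  sorted[7] = vr$xqvsssq
  sorted[8] = vsssqvr$xq
  sorted[9] = xqvsssqvr$
sorted[2] = qvsssqvr$x

Answer: qvsssqvr$x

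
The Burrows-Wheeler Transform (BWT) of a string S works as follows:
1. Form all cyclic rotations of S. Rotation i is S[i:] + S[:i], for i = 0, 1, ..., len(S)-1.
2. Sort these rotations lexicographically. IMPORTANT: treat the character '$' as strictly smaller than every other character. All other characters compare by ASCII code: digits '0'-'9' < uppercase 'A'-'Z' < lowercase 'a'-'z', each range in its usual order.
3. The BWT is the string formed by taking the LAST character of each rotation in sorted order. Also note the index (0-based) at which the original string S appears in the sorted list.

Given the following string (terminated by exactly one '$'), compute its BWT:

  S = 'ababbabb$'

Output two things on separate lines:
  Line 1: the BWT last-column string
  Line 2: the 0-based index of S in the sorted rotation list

Answer: b$bbbbaaa
1

Derivation:
All 9 rotations (rotation i = S[i:]+S[:i]):
  rot[0] = ababbabb$
  rot[1] = babbabb$a
  rot[2] = abbabb$ab
  rot[3] = bbabb$aba
  rot[4] = babb$abab
  rot[5] = abb$ababb
  rot[6] = bb$ababba
  rot[7] = b$ababbab
  rot[8] = $ababbabb
Sorted (with $ < everything):
  sorted[0] = $ababbabb  (last char: 'b')
  sorted[1] = ababbabb$  (last char: '$')
  sorted[2] = abb$ababb  (last char: 'b')
  sorted[3] = abbabb$ab  (last char: 'b')
  sorted[4] = b$ababbab  (last char: 'b')
  sorted[5] = babb$abab  (last char: 'b')
  sorted[6] = babbabb$a  (last char: 'a')
  sorted[7] = bb$ababba  (last char: 'a')
  sorted[8] = bbabb$aba  (last char: 'a')
Last column: b$bbbbaaa
Original string S is at sorted index 1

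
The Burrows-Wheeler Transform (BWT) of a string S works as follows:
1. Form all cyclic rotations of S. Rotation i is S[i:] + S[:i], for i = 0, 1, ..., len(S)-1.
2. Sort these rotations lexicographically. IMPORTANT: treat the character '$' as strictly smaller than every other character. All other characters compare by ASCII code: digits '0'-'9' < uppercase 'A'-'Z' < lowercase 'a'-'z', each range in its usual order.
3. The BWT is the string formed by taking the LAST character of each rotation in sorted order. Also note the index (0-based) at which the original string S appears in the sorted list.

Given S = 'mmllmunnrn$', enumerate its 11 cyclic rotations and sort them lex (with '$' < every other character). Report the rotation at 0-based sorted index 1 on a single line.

All 11 rotations (rotation i = S[i:]+S[:i]):
  rot[0] = mmllmunnrn$
  rot[1] = mllmunnrn$m
  rot[2] = llmunnrn$mm
  rot[3] = lmunnrn$mml
  rot[4] = munnrn$mmll
  rot[5] = unnrn$mmllm
  rot[6] = nnrn$mmllmu
  rot[7] = nrn$mmllmun
  rot[8] = rn$mmllmunn
  rot[9] = n$mmllmunnr
  rot[10] = $mmllmunnrn
Sorted (with $ < everything):
  sorted[0] = $mmllmunnrn
  sorted[1] = llmunnrn$mm
  sorted[2] = lmunnrn$mml
  sorted[3] = mllmunnrn$m
  sorted[4] = mmllmunnrn$
  sorted[5] = munnrn$mmll
  sorted[6] = n$mmllmunnr
  sorted[7] = nnrn$mmllmu
  sorted[8] = nrn$mmllmun
  sorted[9] = rn$mmllmunn
  sorted[10] = unnrn$mmllm
sorted[1] = llmunnrn$mm

Answer: llmunnrn$mm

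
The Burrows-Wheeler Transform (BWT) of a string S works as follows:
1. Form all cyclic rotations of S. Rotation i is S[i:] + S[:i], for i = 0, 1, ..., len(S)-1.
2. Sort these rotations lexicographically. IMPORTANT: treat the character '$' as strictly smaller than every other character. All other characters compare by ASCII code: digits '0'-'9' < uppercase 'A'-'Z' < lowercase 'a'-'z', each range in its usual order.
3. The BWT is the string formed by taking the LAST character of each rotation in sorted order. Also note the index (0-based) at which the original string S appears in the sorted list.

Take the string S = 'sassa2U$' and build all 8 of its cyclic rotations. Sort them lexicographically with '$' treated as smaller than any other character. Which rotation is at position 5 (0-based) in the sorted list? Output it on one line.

Answer: sa2U$sas

Derivation:
All 8 rotations (rotation i = S[i:]+S[:i]):
  rot[0] = sassa2U$
  rot[1] = assa2U$s
  rot[2] = ssa2U$sa
  rot[3] = sa2U$sas
  rot[4] = a2U$sass
  rot[5] = 2U$sassa
  rot[6] = U$sassa2
  rot[7] = $sassa2U
Sorted (with $ < everything):
  sorted[0] = $sassa2U
  sorted[1] = 2U$sassa
  sorted[2] = U$sassa2
  sorted[3] = a2U$sass
  sorted[4] = assa2U$s
  sorted[5] = sa2U$sas
  sorted[6] = sassa2U$
  sorted[7] = ssa2U$sa
sorted[5] = sa2U$sas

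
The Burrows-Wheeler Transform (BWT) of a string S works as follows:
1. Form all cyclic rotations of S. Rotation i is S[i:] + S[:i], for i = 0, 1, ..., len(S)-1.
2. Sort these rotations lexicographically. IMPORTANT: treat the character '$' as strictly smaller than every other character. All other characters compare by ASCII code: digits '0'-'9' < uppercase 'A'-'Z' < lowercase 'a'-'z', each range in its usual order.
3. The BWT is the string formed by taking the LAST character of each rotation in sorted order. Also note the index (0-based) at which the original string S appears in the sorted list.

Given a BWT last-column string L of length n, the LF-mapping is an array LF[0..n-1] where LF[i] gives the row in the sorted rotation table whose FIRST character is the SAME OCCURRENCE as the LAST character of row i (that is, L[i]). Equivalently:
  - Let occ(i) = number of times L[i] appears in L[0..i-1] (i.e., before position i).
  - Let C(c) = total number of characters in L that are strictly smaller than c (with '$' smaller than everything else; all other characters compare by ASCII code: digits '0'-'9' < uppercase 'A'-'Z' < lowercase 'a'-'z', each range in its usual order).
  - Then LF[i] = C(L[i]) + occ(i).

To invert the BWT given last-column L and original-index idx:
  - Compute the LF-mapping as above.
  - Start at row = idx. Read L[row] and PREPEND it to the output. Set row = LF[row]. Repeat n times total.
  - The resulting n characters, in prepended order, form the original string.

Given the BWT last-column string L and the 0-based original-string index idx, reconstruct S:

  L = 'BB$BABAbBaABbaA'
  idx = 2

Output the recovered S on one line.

Answer: ABAAbabBABaBBB$

Derivation:
LF mapping: 5 6 0 7 1 8 2 13 9 11 3 10 14 12 4
Walk LF starting at row 2, prepending L[row]:
  step 1: row=2, L[2]='$', prepend. Next row=LF[2]=0
  step 2: row=0, L[0]='B', prepend. Next row=LF[0]=5
  step 3: row=5, L[5]='B', prepend. Next row=LF[5]=8
  step 4: row=8, L[8]='B', prepend. Next row=LF[8]=9
  step 5: row=9, L[9]='a', prepend. Next row=LF[9]=11
  step 6: row=11, L[11]='B', prepend. Next row=LF[11]=10
  step 7: row=10, L[10]='A', prepend. Next row=LF[10]=3
  step 8: row=3, L[3]='B', prepend. Next row=LF[3]=7
  step 9: row=7, L[7]='b', prepend. Next row=LF[7]=13
  step 10: row=13, L[13]='a', prepend. Next row=LF[13]=12
  step 11: row=12, L[12]='b', prepend. Next row=LF[12]=14
  step 12: row=14, L[14]='A', prepend. Next row=LF[14]=4
  step 13: row=4, L[4]='A', prepend. Next row=LF[4]=1
  step 14: row=1, L[1]='B', prepend. Next row=LF[1]=6
  step 15: row=6, L[6]='A', prepend. Next row=LF[6]=2
Reversed output: ABAAbabBABaBBB$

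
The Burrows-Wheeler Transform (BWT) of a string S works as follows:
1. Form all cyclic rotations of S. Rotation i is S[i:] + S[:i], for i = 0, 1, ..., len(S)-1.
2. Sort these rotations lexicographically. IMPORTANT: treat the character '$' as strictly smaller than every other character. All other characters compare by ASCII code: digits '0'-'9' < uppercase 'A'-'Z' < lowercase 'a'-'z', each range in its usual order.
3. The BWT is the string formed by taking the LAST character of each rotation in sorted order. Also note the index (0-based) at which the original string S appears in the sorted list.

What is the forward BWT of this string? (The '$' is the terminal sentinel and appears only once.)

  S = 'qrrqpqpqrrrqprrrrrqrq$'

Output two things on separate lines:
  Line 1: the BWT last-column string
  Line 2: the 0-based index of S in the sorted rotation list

Answer: qqqqrrprr$pqrrrqrrqrrp
9

Derivation:
All 22 rotations (rotation i = S[i:]+S[:i]):
  rot[0] = qrrqpqpqrrrqprrrrrqrq$
  rot[1] = rrqpqpqrrrqprrrrrqrq$q
  rot[2] = rqpqpqrrrqprrrrrqrq$qr
  rot[3] = qpqpqrrrqprrrrrqrq$qrr
  rot[4] = pqpqrrrqprrrrrqrq$qrrq
  rot[5] = qpqrrrqprrrrrqrq$qrrqp
  rot[6] = pqrrrqprrrrrqrq$qrrqpq
  rot[7] = qrrrqprrrrrqrq$qrrqpqp
  rot[8] = rrrqprrrrrqrq$qrrqpqpq
  rot[9] = rrqprrrrrqrq$qrrqpqpqr
  rot[10] = rqprrrrrqrq$qrrqpqpqrr
  rot[11] = qprrrrrqrq$qrrqpqpqrrr
  rot[12] = prrrrrqrq$qrrqpqpqrrrq
  rot[13] = rrrrrqrq$qrrqpqpqrrrqp
  rot[14] = rrrrqrq$qrrqpqpqrrrqpr
  rot[15] = rrrqrq$qrrqpqpqrrrqprr
  rot[16] = rrqrq$qrrqpqpqrrrqprrr
  rot[17] = rqrq$qrrqpqpqrrrqprrrr
  rot[18] = qrq$qrrqpqpqrrrqprrrrr
  rot[19] = rq$qrrqpqpqrrrqprrrrrq
  rot[20] = q$qrrqpqpqrrrqprrrrrqr
  rot[21] = $qrrqpqpqrrrqprrrrrqrq
Sorted (with $ < everything):
  sorted[0] = $qrrqpqpqrrrqprrrrrqrq  (last char: 'q')
  sorted[1] = pqpqrrrqprrrrrqrq$qrrq  (last char: 'q')
  sorted[2] = pqrrrqprrrrrqrq$qrrqpq  (last char: 'q')
  sorted[3] = prrrrrqrq$qrrqpqpqrrrq  (last char: 'q')
  sorted[4] = q$qrrqpqpqrrrqprrrrrqr  (last char: 'r')
  sorted[5] = qpqpqrrrqprrrrrqrq$qrr  (last char: 'r')
  sorted[6] = qpqrrrqprrrrrqrq$qrrqp  (last char: 'p')
  sorted[7] = qprrrrrqrq$qrrqpqpqrrr  (last char: 'r')
  sorted[8] = qrq$qrrqpqpqrrrqprrrrr  (last char: 'r')
  sorted[9] = qrrqpqpqrrrqprrrrrqrq$  (last char: '$')
  sorted[10] = qrrrqprrrrrqrq$qrrqpqp  (last char: 'p')
  sorted[11] = rq$qrrqpqpqrrrqprrrrrq  (last char: 'q')
  sorted[12] = rqpqpqrrrqprrrrrqrq$qr  (last char: 'r')
  sorted[13] = rqprrrrrqrq$qrrqpqpqrr  (last char: 'r')
  sorted[14] = rqrq$qrrqpqpqrrrqprrrr  (last char: 'r')
  sorted[15] = rrqpqpqrrrqprrrrrqrq$q  (last char: 'q')
  sorted[16] = rrqprrrrrqrq$qrrqpqpqr  (last char: 'r')
  sorted[17] = rrqrq$qrrqpqpqrrrqprrr  (last char: 'r')
  sorted[18] = rrrqprrrrrqrq$qrrqpqpq  (last char: 'q')
  sorted[19] = rrrqrq$qrrqpqpqrrrqprr  (last char: 'r')
  sorted[20] = rrrrqrq$qrrqpqpqrrrqpr  (last char: 'r')
  sorted[21] = rrrrrqrq$qrrqpqpqrrrqp  (last char: 'p')
Last column: qqqqrrprr$pqrrrqrrqrrp
Original string S is at sorted index 9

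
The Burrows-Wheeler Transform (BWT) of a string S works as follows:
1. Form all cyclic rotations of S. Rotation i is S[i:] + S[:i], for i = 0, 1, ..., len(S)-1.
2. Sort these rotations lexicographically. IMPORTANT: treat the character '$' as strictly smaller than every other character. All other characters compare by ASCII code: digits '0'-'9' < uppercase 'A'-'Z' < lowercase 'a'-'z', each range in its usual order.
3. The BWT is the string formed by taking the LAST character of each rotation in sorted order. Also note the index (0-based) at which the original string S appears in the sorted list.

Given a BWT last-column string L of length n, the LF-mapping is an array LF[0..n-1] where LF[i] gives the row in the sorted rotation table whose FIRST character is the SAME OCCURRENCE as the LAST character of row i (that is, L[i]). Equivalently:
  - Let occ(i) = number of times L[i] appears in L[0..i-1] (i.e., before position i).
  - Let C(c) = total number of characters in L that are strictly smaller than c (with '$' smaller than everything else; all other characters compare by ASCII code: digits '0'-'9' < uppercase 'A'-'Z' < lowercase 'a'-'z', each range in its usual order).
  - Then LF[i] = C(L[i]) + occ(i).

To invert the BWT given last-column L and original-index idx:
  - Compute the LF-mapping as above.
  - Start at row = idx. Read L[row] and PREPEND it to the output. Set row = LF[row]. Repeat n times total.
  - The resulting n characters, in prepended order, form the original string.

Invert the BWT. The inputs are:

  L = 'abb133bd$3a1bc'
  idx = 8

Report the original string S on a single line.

LF mapping: 6 8 9 1 3 4 10 13 0 5 7 2 11 12
Walk LF starting at row 8, prepending L[row]:
  step 1: row=8, L[8]='$', prepend. Next row=LF[8]=0
  step 2: row=0, L[0]='a', prepend. Next row=LF[0]=6
  step 3: row=6, L[6]='b', prepend. Next row=LF[6]=10
  step 4: row=10, L[10]='a', prepend. Next row=LF[10]=7
  step 5: row=7, L[7]='d', prepend. Next row=LF[7]=13
  step 6: row=13, L[13]='c', prepend. Next row=LF[13]=12
  step 7: row=12, L[12]='b', prepend. Next row=LF[12]=11
  step 8: row=11, L[11]='1', prepend. Next row=LF[11]=2
  step 9: row=2, L[2]='b', prepend. Next row=LF[2]=9
  step 10: row=9, L[9]='3', prepend. Next row=LF[9]=5
  step 11: row=5, L[5]='3', prepend. Next row=LF[5]=4
  step 12: row=4, L[4]='3', prepend. Next row=LF[4]=3
  step 13: row=3, L[3]='1', prepend. Next row=LF[3]=1
  step 14: row=1, L[1]='b', prepend. Next row=LF[1]=8
Reversed output: b1333b1bcdaba$

Answer: b1333b1bcdaba$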